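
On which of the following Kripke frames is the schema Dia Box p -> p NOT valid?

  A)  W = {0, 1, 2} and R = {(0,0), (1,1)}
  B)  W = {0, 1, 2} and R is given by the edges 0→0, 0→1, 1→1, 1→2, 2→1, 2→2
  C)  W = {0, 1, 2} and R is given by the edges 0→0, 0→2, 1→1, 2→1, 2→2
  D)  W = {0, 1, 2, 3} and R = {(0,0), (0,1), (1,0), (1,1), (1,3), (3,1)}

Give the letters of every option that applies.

The schema Dia Box p -> p is the dual of axiom B; it is valid on a frame iff R is symmetric.
(A) R is symmetric (every R-edge is matched by its reverse), so the schema is valid here.
(B) R is not symmetric (0 R 1 but not 1 R 0), so the schema fails here.
(C) R is not symmetric (0 R 2 but not 2 R 0), so the schema fails here.
(D) R is symmetric (every R-edge is matched by its reverse), so the schema is valid here.

B, C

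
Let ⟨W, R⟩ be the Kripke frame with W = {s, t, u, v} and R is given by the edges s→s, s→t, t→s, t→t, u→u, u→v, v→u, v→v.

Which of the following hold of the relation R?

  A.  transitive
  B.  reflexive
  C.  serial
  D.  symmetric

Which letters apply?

A, B, C, D

(A) transitive: R is closed under composition.
(B) reflexive: each world relates to itself.
(C) serial: every world has an R-successor.
(D) symmetric: every R-edge is matched by its reverse.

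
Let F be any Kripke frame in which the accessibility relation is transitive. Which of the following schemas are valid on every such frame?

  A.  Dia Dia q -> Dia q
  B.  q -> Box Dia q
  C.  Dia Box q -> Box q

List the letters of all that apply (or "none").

(A) the dual of axiom 4: valid iff R is transitive. Every such R is transitive — valid.
(B) q -> Box Dia q is axiom B, which corresponds to symmetry. Such an R need not be symmetric — not valid.
(C) Dia Box q -> Box q is the dual of axiom 5; it is valid on a frame exactly when R is euclidean. Such an R need not be euclidean, so not valid.

A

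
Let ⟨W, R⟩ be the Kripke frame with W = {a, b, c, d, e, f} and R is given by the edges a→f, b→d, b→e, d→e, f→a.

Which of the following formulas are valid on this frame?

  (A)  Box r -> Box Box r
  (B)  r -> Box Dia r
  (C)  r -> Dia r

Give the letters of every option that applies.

none

R is not reflexive: not a R a.
R is not symmetric: b R d but not d R b.
R is not transitive: a R f and f R a but not a R a.
(A) Box r -> Box Box r (axiom 4) characterises the transitive frames. R is not transitive — not valid.
(B) axiom B: valid iff R is symmetric. R is not symmetric — not valid.
(C) r -> Dia r is the dual of axiom T; it is valid on a frame exactly when R is reflexive. R is not reflexive, so not valid.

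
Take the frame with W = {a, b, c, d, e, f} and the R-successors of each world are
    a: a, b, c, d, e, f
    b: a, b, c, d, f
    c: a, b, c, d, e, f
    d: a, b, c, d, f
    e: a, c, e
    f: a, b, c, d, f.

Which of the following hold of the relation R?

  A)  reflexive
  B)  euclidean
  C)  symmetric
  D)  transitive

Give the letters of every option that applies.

(A) reflexive: each world relates to itself.
(B) not euclidean: a R b and a R e but not b R e.
(C) symmetric: every R-edge is matched by its reverse.
(D) not transitive: b R a and a R e but not b R e.

A, C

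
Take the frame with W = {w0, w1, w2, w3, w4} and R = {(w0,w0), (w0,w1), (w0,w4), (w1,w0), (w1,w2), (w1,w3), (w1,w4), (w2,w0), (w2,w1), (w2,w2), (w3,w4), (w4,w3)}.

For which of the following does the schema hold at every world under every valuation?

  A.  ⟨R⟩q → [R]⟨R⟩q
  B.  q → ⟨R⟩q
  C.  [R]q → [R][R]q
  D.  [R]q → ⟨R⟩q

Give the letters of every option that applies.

D

R is not reflexive: not w1 R w1.
R is not transitive: w0 R w1 and w1 R w2 but not w0 R w2.
R is not euclidean: w0 R w4 and w0 R w0 but not w4 R w0.
R is serial: every world has an R-successor.
(A) axiom 5: valid iff R is euclidean. R is not euclidean — not valid.
(B) the dual of axiom T: valid iff R is reflexive. R is not reflexive — not valid.
(C) [R]q → [R][R]q is axiom 4; it is valid on a frame exactly when R is transitive. R is not transitive, so not valid.
(D) axiom D: valid iff R is serial. R is serial — valid.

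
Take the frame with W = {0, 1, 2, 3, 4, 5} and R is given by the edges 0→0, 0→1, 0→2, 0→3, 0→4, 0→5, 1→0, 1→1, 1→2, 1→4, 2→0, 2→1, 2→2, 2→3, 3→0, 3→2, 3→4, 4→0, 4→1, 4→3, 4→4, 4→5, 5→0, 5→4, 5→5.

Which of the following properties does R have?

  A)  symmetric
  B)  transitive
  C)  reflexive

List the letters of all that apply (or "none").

(A) symmetric: every R-edge is matched by its reverse.
(B) not transitive: 1 R 0 and 0 R 3 but not 1 R 3.
(C) not reflexive: not 3 R 3.

A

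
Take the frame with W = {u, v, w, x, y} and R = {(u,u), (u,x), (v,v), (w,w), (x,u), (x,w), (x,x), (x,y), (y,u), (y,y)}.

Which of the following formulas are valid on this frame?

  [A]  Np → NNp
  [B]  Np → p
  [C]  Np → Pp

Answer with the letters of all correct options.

R is reflexive: each world relates to itself.
R is not transitive: u R x and x R w but not u R w.
R is serial: every world has an R-successor.
(A) Np → NNp is axiom 4; it is valid on a frame exactly when R is transitive. R is not transitive, so not valid.
(B) Np → p (axiom T) characterises the reflexive frames. R is reflexive — valid.
(C) Np → Pp is axiom D, which corresponds to seriality. R is serial — valid.

B, C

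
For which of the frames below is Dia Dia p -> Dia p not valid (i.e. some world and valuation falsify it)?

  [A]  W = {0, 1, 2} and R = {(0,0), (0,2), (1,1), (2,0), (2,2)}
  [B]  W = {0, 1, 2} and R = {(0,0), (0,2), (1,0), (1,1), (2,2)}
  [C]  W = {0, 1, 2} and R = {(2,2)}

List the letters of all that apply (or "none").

The schema Dia Dia p -> Dia p is the dual of axiom 4; it is valid on a frame iff R is transitive.
(A) R is transitive (R is closed under composition), so the schema is valid here.
(B) R is not transitive (1 R 0 and 0 R 2 but not 1 R 2), so the schema fails here.
(C) R is transitive (R is closed under composition), so the schema is valid here.

B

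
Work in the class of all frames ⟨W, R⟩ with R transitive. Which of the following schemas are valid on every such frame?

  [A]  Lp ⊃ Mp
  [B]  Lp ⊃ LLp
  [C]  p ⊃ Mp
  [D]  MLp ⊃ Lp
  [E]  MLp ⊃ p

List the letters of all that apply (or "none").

(A) Lp ⊃ Mp is axiom D; it is valid on a frame exactly when R is serial. Such an R need not be serial, so not valid.
(B) Lp ⊃ LLp (axiom 4) characterises the transitive frames. Every such R is transitive — valid.
(C) the dual of axiom T: valid iff R is reflexive. Such an R need not be reflexive — not valid.
(D) MLp ⊃ Lp is the dual of axiom 5, which corresponds to the euclidean property. Such an R need not be euclidean — not valid.
(E) MLp ⊃ p is the dual of axiom B; it is valid on a frame exactly when R is symmetric. Such an R need not be symmetric, so not valid.

B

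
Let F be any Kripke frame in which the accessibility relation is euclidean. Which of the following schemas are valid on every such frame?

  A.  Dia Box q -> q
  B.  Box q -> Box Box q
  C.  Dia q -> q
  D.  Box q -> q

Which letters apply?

(A) Dia Box q -> q (the dual of axiom B) characterises the symmetric frames. Such an R need not be symmetric — not valid.
(B) Box q -> Box Box q (axiom 4) characterises the transitive frames. Such an R need not be transitive — not valid.
(C) Dia q -> q is the converse of T; it holds exactly when R ⊆ identity. Such an R need not be a subset of the identity — not valid.
(D) Box q -> q is axiom T; it is valid on a frame exactly when R is reflexive. Such an R need not be reflexive, so not valid.

none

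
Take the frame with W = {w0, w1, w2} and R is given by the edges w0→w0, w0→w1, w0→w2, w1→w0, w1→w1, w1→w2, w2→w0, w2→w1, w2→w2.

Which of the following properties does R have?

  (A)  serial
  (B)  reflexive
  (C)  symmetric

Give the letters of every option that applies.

(A) serial: every world has an R-successor.
(B) reflexive: each world relates to itself.
(C) symmetric: every R-edge is matched by its reverse.

A, B, C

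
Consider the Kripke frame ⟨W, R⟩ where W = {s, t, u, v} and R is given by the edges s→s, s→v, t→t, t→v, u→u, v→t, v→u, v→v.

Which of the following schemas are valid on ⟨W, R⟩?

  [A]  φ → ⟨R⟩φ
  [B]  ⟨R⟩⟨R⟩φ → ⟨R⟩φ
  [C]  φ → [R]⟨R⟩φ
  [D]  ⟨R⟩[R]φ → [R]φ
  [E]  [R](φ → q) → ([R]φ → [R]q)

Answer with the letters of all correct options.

R is reflexive: each world relates to itself.
R is not symmetric: s R v but not v R s.
R is not transitive: s R v and v R t but not s R t.
R is not euclidean: s R v and s R s but not v R s.
(A) φ → ⟨R⟩φ is the dual of axiom T; it is valid on a frame exactly when R is reflexive. R is reflexive, so valid.
(B) ⟨R⟩⟨R⟩φ → ⟨R⟩φ is the dual of axiom 4, which corresponds to transitivity. R is not transitive — not valid.
(C) φ → [R]⟨R⟩φ is axiom B, which corresponds to symmetry. R is not symmetric — not valid.
(D) ⟨R⟩[R]φ → [R]φ is the dual of axiom 5; it is valid on a frame exactly when R is euclidean. R is not euclidean, so not valid.
(E) [R](φ → q) → ([R]φ → [R]q) is axiom K, valid on every Kripke frame — valid.

A, E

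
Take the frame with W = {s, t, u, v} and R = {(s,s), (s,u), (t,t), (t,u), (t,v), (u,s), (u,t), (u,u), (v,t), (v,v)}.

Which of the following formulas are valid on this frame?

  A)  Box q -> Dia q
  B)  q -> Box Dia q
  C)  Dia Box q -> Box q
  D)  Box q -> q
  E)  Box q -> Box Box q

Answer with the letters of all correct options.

R is reflexive: each world relates to itself.
R is symmetric: every R-edge is matched by its reverse.
R is not transitive: s R u and u R t but not s R t.
R is not euclidean: t R u and t R v but not u R v.
R is serial: every world has an R-successor.
(A) Box q -> Dia q (axiom D) characterises the serial frames. R is serial — valid.
(B) q -> Box Dia q is axiom B, which corresponds to symmetry. R is symmetric — valid.
(C) Dia Box q -> Box q is the dual of axiom 5, which corresponds to the euclidean property. R is not euclidean — not valid.
(D) Box q -> q is axiom T; it is valid on a frame exactly when R is reflexive. R is reflexive, so valid.
(E) Box q -> Box Box q is axiom 4; it is valid on a frame exactly when R is transitive. R is not transitive, so not valid.

A, B, D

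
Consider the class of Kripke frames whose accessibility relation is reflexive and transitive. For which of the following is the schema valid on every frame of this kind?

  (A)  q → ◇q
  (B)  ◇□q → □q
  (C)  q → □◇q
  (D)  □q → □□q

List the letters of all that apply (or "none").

Reflexive relations are serial.
(A) the dual of axiom T: valid iff R is reflexive. Every such R is reflexive — valid.
(B) ◇□q → □q is the dual of axiom 5, which corresponds to the euclidean property. Such an R need not be euclidean — not valid.
(C) q → □◇q (axiom B) characterises the symmetric frames. Such an R need not be symmetric — not valid.
(D) axiom 4: valid iff R is transitive. Every such R is transitive — valid.

A, D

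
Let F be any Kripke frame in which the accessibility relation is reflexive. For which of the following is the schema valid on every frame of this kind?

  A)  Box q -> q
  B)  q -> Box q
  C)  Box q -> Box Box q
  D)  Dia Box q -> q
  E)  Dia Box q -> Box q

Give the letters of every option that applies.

A

A reflexive relation is serial.
(A) Box q -> q (axiom T) characterises the reflexive frames. Every such R is reflexive — valid.
(B) q -> Box q (equivalent to ◇p→p) corresponds to R being a subset of the identity. Such an R need not be a subset of the identity, so not valid.
(C) Box q -> Box Box q is axiom 4; it is valid on a frame exactly when R is transitive. Such an R need not be transitive, so not valid.
(D) Dia Box q -> q is the dual of axiom B, which corresponds to symmetry. Such an R need not be symmetric — not valid.
(E) Dia Box q -> Box q is the dual of axiom 5, which corresponds to the euclidean property. Such an R need not be euclidean — not valid.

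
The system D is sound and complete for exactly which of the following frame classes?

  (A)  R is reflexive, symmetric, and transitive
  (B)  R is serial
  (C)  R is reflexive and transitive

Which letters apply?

(A) this class determines S5, not D.
(B) D is sound and complete for exactly this class.
(C) this class determines S4, not D.

B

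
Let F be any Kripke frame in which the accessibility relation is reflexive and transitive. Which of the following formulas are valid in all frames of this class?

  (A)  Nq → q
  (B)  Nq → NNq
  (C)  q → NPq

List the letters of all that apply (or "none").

A, B

Reflexive relations are serial.
(A) Nq → q is axiom T, which corresponds to reflexivity. Every such R is reflexive — valid.
(B) Nq → NNq (axiom 4) characterises the transitive frames. Every such R is transitive — valid.
(C) q → NPq is axiom B, which corresponds to symmetry. Such an R need not be symmetric — not valid.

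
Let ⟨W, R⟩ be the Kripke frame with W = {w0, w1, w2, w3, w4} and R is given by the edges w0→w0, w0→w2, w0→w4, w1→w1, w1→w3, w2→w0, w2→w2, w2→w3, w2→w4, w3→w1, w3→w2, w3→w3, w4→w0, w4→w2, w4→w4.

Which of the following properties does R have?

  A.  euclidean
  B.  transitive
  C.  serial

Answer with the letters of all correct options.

C

(A) not euclidean: w2 R w0 and w2 R w3 but not w0 R w3.
(B) not transitive: w0 R w2 and w2 R w3 but not w0 R w3.
(C) serial: every world has an R-successor.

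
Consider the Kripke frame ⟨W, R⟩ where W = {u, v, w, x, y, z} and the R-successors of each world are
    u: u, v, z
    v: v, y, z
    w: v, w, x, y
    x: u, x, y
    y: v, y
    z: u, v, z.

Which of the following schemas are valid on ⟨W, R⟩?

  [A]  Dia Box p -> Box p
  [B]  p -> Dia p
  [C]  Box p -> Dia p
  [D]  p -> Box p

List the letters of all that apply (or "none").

R is reflexive: each world relates to itself.
R is not euclidean: u R v and u R u but not v R u.
R is serial: every world has an R-successor.
R is not a subset of the identity: u R v with u ≠ v.
(A) Dia Box p -> Box p (the dual of axiom 5) characterises the euclidean frames. R is not euclidean — not valid.
(B) p -> Dia p (the dual of axiom T) characterises the reflexive frames. R is reflexive — valid.
(C) Box p -> Dia p is axiom D, which corresponds to seriality. R is serial — valid.
(D) p -> Box p (equivalent to ◇p→p) corresponds to R being a subset of the identity. Here R ⊄ identity, so not valid.

B, C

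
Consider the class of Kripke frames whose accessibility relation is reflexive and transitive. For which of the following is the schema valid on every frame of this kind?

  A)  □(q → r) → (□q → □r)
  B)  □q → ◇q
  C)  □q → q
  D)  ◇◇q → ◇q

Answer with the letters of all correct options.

Reflexive relations are serial.
(A) □(q → r) → (□q → □r) is axiom K, valid on every Kripke frame — valid.
(B) axiom D: valid iff R is serial. Every such R is serial — valid.
(C) □q → q is axiom T, which corresponds to reflexivity. Every such R is reflexive — valid.
(D) ◇◇q → ◇q (the dual of axiom 4) characterises the transitive frames. Every such R is transitive — valid.

A, B, C, D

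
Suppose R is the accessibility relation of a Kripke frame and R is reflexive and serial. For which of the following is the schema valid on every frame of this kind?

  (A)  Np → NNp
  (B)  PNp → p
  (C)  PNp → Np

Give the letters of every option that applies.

(A) axiom 4: valid iff R is transitive. Such an R need not be transitive — not valid.
(B) PNp → p is the dual of axiom B; it is valid on a frame exactly when R is symmetric. Such an R need not be symmetric, so not valid.
(C) PNp → Np is the dual of axiom 5; it is valid on a frame exactly when R is euclidean. Such an R need not be euclidean, so not valid.

none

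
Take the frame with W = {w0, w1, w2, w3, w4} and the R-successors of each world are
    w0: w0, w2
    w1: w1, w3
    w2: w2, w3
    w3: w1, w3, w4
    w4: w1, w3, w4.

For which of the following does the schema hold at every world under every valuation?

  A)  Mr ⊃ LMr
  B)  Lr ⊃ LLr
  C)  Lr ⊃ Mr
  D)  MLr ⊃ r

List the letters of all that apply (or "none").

R is not symmetric: w0 R w2 but not w2 R w0.
R is not transitive: w0 R w2 and w2 R w3 but not w0 R w3.
R is not euclidean: w0 R w2 and w0 R w0 but not w2 R w0.
R is serial: every world has an R-successor.
(A) Mr ⊃ LMr is axiom 5; it is valid on a frame exactly when R is euclidean. R is not euclidean, so not valid.
(B) axiom 4: valid iff R is transitive. R is not transitive — not valid.
(C) Lr ⊃ Mr is axiom D, which corresponds to seriality. R is serial — valid.
(D) the dual of axiom B: valid iff R is symmetric. R is not symmetric — not valid.

C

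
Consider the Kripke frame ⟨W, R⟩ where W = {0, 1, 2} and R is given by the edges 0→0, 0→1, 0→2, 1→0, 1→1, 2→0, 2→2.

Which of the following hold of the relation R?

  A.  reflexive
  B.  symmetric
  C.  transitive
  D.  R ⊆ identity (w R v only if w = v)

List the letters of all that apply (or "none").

(A) reflexive: each world relates to itself.
(B) symmetric: every R-edge is matched by its reverse.
(C) not transitive: 1 R 0 and 0 R 2 but not 1 R 2.
(D) not ⊆ identity: 0 R 1 with 0 ≠ 1.

A, B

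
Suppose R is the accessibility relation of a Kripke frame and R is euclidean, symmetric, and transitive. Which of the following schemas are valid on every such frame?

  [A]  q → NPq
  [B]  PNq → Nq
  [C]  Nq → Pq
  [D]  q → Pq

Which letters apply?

(A) axiom B: valid iff R is symmetric. Every such R is symmetric — valid.
(B) PNq → Nq is the dual of axiom 5; it is valid on a frame exactly when R is euclidean. Every such R is euclidean, so valid.
(C) Nq → Pq is axiom D; it is valid on a frame exactly when R is serial. Such an R need not be serial, so not valid.
(D) q → Pq is the dual of axiom T; it is valid on a frame exactly when R is reflexive. Such an R need not be reflexive, so not valid.

A, B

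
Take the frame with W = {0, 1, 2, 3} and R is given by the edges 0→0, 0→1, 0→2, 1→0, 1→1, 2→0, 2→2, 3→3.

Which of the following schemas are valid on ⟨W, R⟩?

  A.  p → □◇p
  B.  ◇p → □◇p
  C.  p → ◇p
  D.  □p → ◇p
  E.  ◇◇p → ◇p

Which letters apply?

A, C, D

R is reflexive: each world relates to itself.
R is symmetric: every R-edge is matched by its reverse.
R is not transitive: 1 R 0 and 0 R 2 but not 1 R 2.
R is not euclidean: 0 R 1 and 0 R 2 but not 1 R 2.
R is serial: every world has an R-successor.
(A) p → □◇p (axiom B) characterises the symmetric frames. R is symmetric — valid.
(B) ◇p → □◇p is axiom 5, which corresponds to the euclidean property. R is not euclidean — not valid.
(C) the dual of axiom T: valid iff R is reflexive. R is reflexive — valid.
(D) axiom D: valid iff R is serial. R is serial — valid.
(E) ◇◇p → ◇p is the dual of axiom 4; it is valid on a frame exactly when R is transitive. R is not transitive, so not valid.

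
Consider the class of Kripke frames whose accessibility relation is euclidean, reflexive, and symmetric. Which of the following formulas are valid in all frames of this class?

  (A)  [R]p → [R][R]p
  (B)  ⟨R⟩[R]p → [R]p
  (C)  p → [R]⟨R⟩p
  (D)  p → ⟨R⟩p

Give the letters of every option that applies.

A relation that is euclidean, reflexive, and symmetric is also serial and transitive.
(A) [R]p → [R][R]p (axiom 4) characterises the transitive frames. Every such R is transitive — valid.
(B) ⟨R⟩[R]p → [R]p (the dual of axiom 5) characterises the euclidean frames. Every such R is euclidean — valid.
(C) axiom B: valid iff R is symmetric. Every such R is symmetric — valid.
(D) p → ⟨R⟩p (the dual of axiom T) characterises the reflexive frames. Every such R is reflexive — valid.

A, B, C, D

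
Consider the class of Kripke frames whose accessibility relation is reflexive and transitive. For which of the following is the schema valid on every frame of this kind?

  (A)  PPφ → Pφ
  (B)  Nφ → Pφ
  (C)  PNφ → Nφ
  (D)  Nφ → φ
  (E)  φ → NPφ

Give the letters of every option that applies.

A, B, D

Reflexive relations are serial.
(A) PPφ → Pφ is the dual of axiom 4; it is valid on a frame exactly when R is transitive. Every such R is transitive, so valid.
(B) Nφ → Pφ is axiom D; it is valid on a frame exactly when R is serial. Every such R is serial, so valid.
(C) PNφ → Nφ is the dual of axiom 5, which corresponds to the euclidean property. Such an R need not be euclidean — not valid.
(D) Nφ → φ (axiom T) characterises the reflexive frames. Every such R is reflexive — valid.
(E) φ → NPφ is axiom B; it is valid on a frame exactly when R is symmetric. Such an R need not be symmetric, so not valid.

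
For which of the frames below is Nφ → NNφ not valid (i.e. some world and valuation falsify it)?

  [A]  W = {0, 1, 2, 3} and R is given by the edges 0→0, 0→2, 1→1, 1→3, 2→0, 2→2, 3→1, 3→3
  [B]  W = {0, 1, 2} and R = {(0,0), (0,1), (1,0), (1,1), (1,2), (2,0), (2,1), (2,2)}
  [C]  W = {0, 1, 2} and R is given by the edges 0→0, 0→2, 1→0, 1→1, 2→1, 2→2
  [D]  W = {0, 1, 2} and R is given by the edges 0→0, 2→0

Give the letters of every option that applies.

B, C

The schema Nφ → NNφ is axiom 4; it is valid on a frame iff R is transitive.
(A) R is transitive (R is closed under composition), so the schema is valid here.
(B) R is not transitive (0 R 1 and 1 R 2 but not 0 R 2), so the schema fails here.
(C) R is not transitive (0 R 2 and 2 R 1 but not 0 R 1), so the schema fails here.
(D) R is transitive (R is closed under composition), so the schema is valid here.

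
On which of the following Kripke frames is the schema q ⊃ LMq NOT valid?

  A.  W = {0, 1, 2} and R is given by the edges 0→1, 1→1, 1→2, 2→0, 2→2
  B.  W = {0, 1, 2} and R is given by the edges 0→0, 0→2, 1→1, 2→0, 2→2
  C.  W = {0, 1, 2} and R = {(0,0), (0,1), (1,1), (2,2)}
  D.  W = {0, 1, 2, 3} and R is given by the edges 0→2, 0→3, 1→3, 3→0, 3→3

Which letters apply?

A, C, D

The schema q ⊃ LMq is axiom B; it is valid on a frame iff R is symmetric.
(A) R is not symmetric (0 R 1 but not 1 R 0), so the schema fails here.
(B) R is symmetric (every R-edge is matched by its reverse), so the schema is valid here.
(C) R is not symmetric (0 R 1 but not 1 R 0), so the schema fails here.
(D) R is not symmetric (0 R 2 but not 2 R 0), so the schema fails here.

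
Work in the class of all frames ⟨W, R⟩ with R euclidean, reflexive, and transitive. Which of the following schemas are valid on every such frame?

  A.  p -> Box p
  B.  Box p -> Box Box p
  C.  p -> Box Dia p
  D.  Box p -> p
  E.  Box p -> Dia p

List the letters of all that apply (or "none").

B, C, D, E

A relation that is euclidean, reflexive, and transitive is also serial and symmetric.
(A) p -> Box p (equivalent to ◇p→p) corresponds to R being a subset of the identity. Such an R need not be a subset of the identity, so not valid.
(B) Box p -> Box Box p is axiom 4, which corresponds to transitivity. Every such R is transitive — valid.
(C) axiom B: valid iff R is symmetric. Every such R is symmetric — valid.
(D) Box p -> p is axiom T; it is valid on a frame exactly when R is reflexive. Every such R is reflexive, so valid.
(E) Box p -> Dia p (axiom D) characterises the serial frames. Every such R is serial — valid.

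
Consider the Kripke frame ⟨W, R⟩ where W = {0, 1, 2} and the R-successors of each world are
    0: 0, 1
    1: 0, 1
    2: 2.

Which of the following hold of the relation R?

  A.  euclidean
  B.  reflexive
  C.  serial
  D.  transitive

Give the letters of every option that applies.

(A) euclidean: any two R-successors of the same world are R-related.
(B) reflexive: each world relates to itself.
(C) serial: every world has an R-successor.
(D) transitive: R is closed under composition.

A, B, C, D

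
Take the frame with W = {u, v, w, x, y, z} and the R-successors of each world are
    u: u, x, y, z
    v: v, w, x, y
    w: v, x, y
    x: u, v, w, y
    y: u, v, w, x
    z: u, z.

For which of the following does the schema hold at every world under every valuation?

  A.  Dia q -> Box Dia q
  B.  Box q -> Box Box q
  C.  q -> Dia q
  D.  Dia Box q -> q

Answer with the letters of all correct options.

R is not reflexive: not w R w.
R is symmetric: every R-edge is matched by its reverse.
R is not transitive: u R x and x R v but not u R v.
R is not euclidean: u R x and u R z but not x R z.
(A) Dia q -> Box Dia q is axiom 5, which corresponds to the euclidean property. R is not euclidean — not valid.
(B) Box q -> Box Box q is axiom 4; it is valid on a frame exactly when R is transitive. R is not transitive, so not valid.
(C) q -> Dia q is the dual of axiom T, which corresponds to reflexivity. R is not reflexive — not valid.
(D) Dia Box q -> q is the dual of axiom B, which corresponds to symmetry. R is symmetric — valid.

D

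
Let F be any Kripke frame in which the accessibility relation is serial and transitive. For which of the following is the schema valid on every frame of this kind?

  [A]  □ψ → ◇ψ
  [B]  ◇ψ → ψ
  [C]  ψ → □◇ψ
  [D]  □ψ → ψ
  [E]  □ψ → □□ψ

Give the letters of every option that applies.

(A) axiom D: valid iff R is serial. Every such R is serial — valid.
(B) ◇ψ → ψ is valid only on frames where every R-edge is a self-loop. Such an R need not be a subset of the identity — not valid.
(C) ψ → □◇ψ (axiom B) characterises the symmetric frames. Such an R need not be symmetric — not valid.
(D) □ψ → ψ is axiom T; it is valid on a frame exactly when R is reflexive. Such an R need not be reflexive, so not valid.
(E) □ψ → □□ψ is axiom 4; it is valid on a frame exactly when R is transitive. Every such R is transitive, so valid.

A, E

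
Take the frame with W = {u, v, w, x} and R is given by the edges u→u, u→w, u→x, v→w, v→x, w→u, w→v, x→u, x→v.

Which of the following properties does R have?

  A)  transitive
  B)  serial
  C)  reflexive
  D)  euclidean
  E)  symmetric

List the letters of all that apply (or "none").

B, E

(A) not transitive: u R w and w R v but not u R v.
(B) serial: every world has an R-successor.
(C) not reflexive: not v R v.
(D) not euclidean: u R w and u R x but not w R x.
(E) symmetric: every R-edge is matched by its reverse.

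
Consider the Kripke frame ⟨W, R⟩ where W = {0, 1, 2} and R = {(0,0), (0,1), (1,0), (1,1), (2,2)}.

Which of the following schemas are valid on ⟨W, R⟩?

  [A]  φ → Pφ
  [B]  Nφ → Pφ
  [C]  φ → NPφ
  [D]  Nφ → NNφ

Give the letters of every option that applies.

A, B, C, D

R is reflexive: each world relates to itself.
R is symmetric: every R-edge is matched by its reverse.
R is transitive: R is closed under composition.
R is serial: every world has an R-successor.
(A) φ → Pφ is the dual of axiom T, which corresponds to reflexivity. R is reflexive — valid.
(B) Nφ → Pφ is axiom D; it is valid on a frame exactly when R is serial. R is serial, so valid.
(C) φ → NPφ is axiom B, which corresponds to symmetry. R is symmetric — valid.
(D) axiom 4: valid iff R is transitive. R is transitive — valid.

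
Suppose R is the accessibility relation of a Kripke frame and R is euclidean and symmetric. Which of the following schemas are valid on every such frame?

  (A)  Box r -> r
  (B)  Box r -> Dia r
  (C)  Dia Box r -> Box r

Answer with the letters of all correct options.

A symmetric euclidean relation is transitive (uRv and vRw give vRu by symmetry, then uRw by the euclidean condition, applied at v).
(A) Box r -> r is axiom T; it is valid on a frame exactly when R is reflexive. Such an R need not be reflexive, so not valid.
(B) Box r -> Dia r is axiom D; it is valid on a frame exactly when R is serial. Such an R need not be serial, so not valid.
(C) Dia Box r -> Box r is the dual of axiom 5, which corresponds to the euclidean property. Every such R is euclidean — valid.

C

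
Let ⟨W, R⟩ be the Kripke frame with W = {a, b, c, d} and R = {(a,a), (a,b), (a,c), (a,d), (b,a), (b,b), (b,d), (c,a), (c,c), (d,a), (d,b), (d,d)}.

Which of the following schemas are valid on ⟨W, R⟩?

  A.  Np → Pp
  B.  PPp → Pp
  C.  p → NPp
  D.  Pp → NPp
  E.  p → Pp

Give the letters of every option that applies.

A, C, E

R is reflexive: each world relates to itself.
R is symmetric: every R-edge is matched by its reverse.
R is not transitive: b R a and a R c but not b R c.
R is not euclidean: a R b and a R c but not b R c.
R is serial: every world has an R-successor.
(A) axiom D: valid iff R is serial. R is serial — valid.
(B) the dual of axiom 4: valid iff R is transitive. R is not transitive — not valid.
(C) p → NPp is axiom B; it is valid on a frame exactly when R is symmetric. R is symmetric, so valid.
(D) Pp → NPp (axiom 5) characterises the euclidean frames. R is not euclidean — not valid.
(E) p → Pp is the dual of axiom T; it is valid on a frame exactly when R is reflexive. R is reflexive, so valid.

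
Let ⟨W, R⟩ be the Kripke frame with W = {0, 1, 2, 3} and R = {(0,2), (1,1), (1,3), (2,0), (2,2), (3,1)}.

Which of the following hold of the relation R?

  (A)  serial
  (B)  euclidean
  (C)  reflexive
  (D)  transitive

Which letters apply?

A

(A) serial: every world has an R-successor.
(B) not euclidean: 1 R 3 and 1 R 3 but not 3 R 3.
(C) not reflexive: not 0 R 0.
(D) not transitive: 0 R 2 and 2 R 0 but not 0 R 0.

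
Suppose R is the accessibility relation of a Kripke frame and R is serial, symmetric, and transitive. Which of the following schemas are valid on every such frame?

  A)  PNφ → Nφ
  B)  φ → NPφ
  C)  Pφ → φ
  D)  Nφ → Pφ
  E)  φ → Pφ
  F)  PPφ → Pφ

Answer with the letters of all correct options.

A serial symmetric transitive relation is reflexive (take any v with uRv; symmetry gives vRu and transitivity gives uRu), hence an equivalence relation.
(A) PNφ → Nφ is the dual of axiom 5; it is valid on a frame exactly when R is euclidean. Every such R is euclidean, so valid.
(B) φ → NPφ (axiom B) characterises the symmetric frames. Every such R is symmetric — valid.
(C) Pφ → φ is valid only on frames where every R-edge is a self-loop. Such an R need not be a subset of the identity — not valid.
(D) Nφ → Pφ is axiom D; it is valid on a frame exactly when R is serial. Every such R is serial, so valid.
(E) φ → Pφ is the dual of axiom T; it is valid on a frame exactly when R is reflexive. Every such R is reflexive, so valid.
(F) PPφ → Pφ is the dual of axiom 4, which corresponds to transitivity. Every such R is transitive — valid.

A, B, D, E, F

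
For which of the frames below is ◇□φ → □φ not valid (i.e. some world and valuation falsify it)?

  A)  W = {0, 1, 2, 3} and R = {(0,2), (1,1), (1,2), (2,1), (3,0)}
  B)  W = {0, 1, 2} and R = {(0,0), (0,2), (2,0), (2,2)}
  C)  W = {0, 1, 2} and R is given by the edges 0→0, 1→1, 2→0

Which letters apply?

A

The schema ◇□φ → □φ is the dual of axiom 5; it is valid on a frame iff R is euclidean.
(A) R is not euclidean (0 R 2 and 0 R 2 but not 2 R 2), so the schema fails here.
(B) R is euclidean (any two R-successors of the same world are R-related), so the schema is valid here.
(C) R is euclidean (any two R-successors of the same world are R-related), so the schema is valid here.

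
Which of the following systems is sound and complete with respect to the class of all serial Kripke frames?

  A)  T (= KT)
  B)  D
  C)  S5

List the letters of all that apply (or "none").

B

(A) T (= KT) is determined by the class of reflexive frames.
(B) D is determined by exactly this class.
(C) S5 is determined by the class of reflexive, symmetric, and transitive frames.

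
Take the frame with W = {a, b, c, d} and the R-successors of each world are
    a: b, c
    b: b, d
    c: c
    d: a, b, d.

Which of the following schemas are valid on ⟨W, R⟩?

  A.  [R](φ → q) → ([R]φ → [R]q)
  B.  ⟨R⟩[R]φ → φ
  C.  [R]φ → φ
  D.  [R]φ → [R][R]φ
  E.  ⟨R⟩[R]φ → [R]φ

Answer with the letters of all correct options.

A

R is not reflexive: not a R a.
R is not symmetric: a R b but not b R a.
R is not transitive: a R b and b R d but not a R d.
R is not euclidean: a R b and a R c but not b R c.
(A) [R](φ → q) → ([R]φ → [R]q) is the K axiom; it holds on all frames — valid.
(B) the dual of axiom B: valid iff R is symmetric. R is not symmetric — not valid.
(C) [R]φ → φ is axiom T; it is valid on a frame exactly when R is reflexive. R is not reflexive, so not valid.
(D) [R]φ → [R][R]φ is axiom 4; it is valid on a frame exactly when R is transitive. R is not transitive, so not valid.
(E) ⟨R⟩[R]φ → [R]φ is the dual of axiom 5, which corresponds to the euclidean property. R is not euclidean — not valid.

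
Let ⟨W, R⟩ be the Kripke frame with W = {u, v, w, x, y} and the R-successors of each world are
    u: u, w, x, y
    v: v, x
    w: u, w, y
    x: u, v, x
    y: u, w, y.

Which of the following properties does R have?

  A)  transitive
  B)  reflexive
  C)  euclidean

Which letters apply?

B

(A) not transitive: u R x and x R v but not u R v.
(B) reflexive: each world relates to itself.
(C) not euclidean: u R w and u R x but not w R x.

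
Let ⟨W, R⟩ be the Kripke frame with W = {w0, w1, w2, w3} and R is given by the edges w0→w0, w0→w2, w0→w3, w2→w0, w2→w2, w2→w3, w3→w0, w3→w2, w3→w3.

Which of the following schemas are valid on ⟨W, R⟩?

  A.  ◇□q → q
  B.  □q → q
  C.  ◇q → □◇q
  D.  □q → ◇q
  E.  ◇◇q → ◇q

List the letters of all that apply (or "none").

R is not reflexive: not w1 R w1.
R is symmetric: every R-edge is matched by its reverse.
R is transitive: R is closed under composition.
R is euclidean: any two R-successors of the same world are R-related.
R is not serial: w1 has no R-successor.
(A) ◇□q → q is the dual of axiom B, which corresponds to symmetry. R is symmetric — valid.
(B) axiom T: valid iff R is reflexive. R is not reflexive — not valid.
(C) ◇q → □◇q is axiom 5, which corresponds to the euclidean property. R is euclidean — valid.
(D) □q → ◇q is axiom D, which corresponds to seriality. R is not serial — not valid.
(E) ◇◇q → ◇q is the dual of axiom 4; it is valid on a frame exactly when R is transitive. R is transitive, so valid.

A, C, E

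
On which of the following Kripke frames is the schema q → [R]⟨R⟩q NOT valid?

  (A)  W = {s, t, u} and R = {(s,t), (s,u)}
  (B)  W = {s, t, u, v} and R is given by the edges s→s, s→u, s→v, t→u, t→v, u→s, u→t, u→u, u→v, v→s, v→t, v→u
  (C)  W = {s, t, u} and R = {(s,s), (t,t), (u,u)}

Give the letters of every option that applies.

A

The schema q → [R]⟨R⟩q is axiom B; it is valid on a frame iff R is symmetric.
(A) R is not symmetric (s R t but not t R s), so the schema fails here.
(B) R is symmetric (every R-edge is matched by its reverse), so the schema is valid here.
(C) R is symmetric (every R-edge is matched by its reverse), so the schema is valid here.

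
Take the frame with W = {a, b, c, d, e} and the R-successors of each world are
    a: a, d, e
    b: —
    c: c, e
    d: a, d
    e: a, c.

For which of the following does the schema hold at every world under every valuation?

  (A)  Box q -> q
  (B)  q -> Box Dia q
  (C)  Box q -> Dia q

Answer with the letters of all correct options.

R is not reflexive: not b R b.
R is symmetric: every R-edge is matched by its reverse.
R is not serial: b has no R-successor.
(A) Box q -> q (axiom T) characterises the reflexive frames. R is not reflexive — not valid.
(B) q -> Box Dia q (axiom B) characterises the symmetric frames. R is symmetric — valid.
(C) Box q -> Dia q (axiom D) characterises the serial frames. R is not serial — not valid.

B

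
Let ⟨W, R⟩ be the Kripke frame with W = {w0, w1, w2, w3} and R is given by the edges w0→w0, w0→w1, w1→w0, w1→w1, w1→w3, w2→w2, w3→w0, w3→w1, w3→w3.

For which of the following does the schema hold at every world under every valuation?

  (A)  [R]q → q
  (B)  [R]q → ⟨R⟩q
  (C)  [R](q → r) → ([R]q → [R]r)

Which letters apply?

R is reflexive: each world relates to itself.
R is serial: every world has an R-successor.
(A) [R]q → q (axiom T) characterises the reflexive frames. R is reflexive — valid.
(B) [R]q → ⟨R⟩q is axiom D; it is valid on a frame exactly when R is serial. R is serial, so valid.
(C) [R](q → r) → ([R]q → [R]r) is axiom K, valid on every Kripke frame — valid.

A, B, C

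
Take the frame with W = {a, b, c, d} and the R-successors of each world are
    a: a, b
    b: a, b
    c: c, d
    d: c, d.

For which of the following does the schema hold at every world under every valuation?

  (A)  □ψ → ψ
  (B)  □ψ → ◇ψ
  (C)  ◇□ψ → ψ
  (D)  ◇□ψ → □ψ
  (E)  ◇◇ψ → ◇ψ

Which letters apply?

A, B, C, D, E

R is reflexive: each world relates to itself.
R is symmetric: every R-edge is matched by its reverse.
R is transitive: R is closed under composition.
R is euclidean: any two R-successors of the same world are R-related.
R is serial: every world has an R-successor.
(A) □ψ → ψ is axiom T; it is valid on a frame exactly when R is reflexive. R is reflexive, so valid.
(B) □ψ → ◇ψ is axiom D, which corresponds to seriality. R is serial — valid.
(C) ◇□ψ → ψ is the dual of axiom B; it is valid on a frame exactly when R is symmetric. R is symmetric, so valid.
(D) the dual of axiom 5: valid iff R is euclidean. R is euclidean — valid.
(E) ◇◇ψ → ◇ψ is the dual of axiom 4, which corresponds to transitivity. R is transitive — valid.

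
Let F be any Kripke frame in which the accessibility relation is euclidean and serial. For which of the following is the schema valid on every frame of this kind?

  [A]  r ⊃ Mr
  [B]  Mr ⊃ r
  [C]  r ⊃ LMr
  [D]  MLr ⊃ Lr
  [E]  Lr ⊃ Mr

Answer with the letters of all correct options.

(A) r ⊃ Mr is the dual of axiom T; it is valid on a frame exactly when R is reflexive. Such an R need not be reflexive, so not valid.
(B) Mr ⊃ r is the converse of T; it holds exactly when R ⊆ identity. Such an R need not be a subset of the identity — not valid.
(C) r ⊃ LMr is axiom B, which corresponds to symmetry. Such an R need not be symmetric — not valid.
(D) the dual of axiom 5: valid iff R is euclidean. Every such R is euclidean — valid.
(E) Lr ⊃ Mr is axiom D, which corresponds to seriality. Every such R is serial — valid.

D, E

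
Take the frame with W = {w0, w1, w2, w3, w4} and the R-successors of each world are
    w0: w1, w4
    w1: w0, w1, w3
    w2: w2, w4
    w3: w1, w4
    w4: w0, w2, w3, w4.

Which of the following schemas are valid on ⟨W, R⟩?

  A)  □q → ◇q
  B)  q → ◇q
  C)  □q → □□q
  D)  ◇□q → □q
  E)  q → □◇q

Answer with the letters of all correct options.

R is not reflexive: not w0 R w0.
R is symmetric: every R-edge is matched by its reverse.
R is not transitive: w0 R w1 and w1 R w0 but not w0 R w0.
R is not euclidean: w0 R w1 and w0 R w4 but not w1 R w4.
R is serial: every world has an R-successor.
(A) □q → ◇q (axiom D) characterises the serial frames. R is serial — valid.
(B) q → ◇q (the dual of axiom T) characterises the reflexive frames. R is not reflexive — not valid.
(C) axiom 4: valid iff R is transitive. R is not transitive — not valid.
(D) ◇□q → □q (the dual of axiom 5) characterises the euclidean frames. R is not euclidean — not valid.
(E) axiom B: valid iff R is symmetric. R is symmetric — valid.

A, E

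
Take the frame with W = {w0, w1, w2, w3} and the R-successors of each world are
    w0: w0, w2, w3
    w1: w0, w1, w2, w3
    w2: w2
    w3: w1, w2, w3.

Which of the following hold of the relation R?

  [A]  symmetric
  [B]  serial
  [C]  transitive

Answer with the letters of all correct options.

(A) not symmetric: w0 R w2 but not w2 R w0.
(B) serial: every world has an R-successor.
(C) not transitive: w0 R w3 and w3 R w1 but not w0 R w1.

B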